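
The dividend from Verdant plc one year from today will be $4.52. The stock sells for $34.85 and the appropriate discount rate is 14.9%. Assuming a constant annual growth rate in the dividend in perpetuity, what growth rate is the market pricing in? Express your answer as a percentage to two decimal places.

1.93%

P = D₁/(r−g) ⇒ g = r − D₁/P = 0.149 − $4.52/$34.85 = 0.019301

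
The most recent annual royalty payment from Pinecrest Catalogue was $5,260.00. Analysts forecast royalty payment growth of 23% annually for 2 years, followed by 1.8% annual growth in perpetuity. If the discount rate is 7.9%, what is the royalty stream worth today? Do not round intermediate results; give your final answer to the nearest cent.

$126901.23

D_1 = 6469.80000
D_2 = 7957.85400
Terminal value at year 2: TV = D_2×(1+g_2)/(r−g_2) = 8101.09537/0.061 = 132804.84216
P_0 = D_1/(1+r)^1 + D_2/(1+r)^2 + TV/(1+r)^2
    = 5996.10751 + 6835.22913 + 114069.88945 = 126901.22609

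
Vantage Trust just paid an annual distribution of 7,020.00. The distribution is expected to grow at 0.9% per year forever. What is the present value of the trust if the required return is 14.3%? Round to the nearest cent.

D₁ = D₀ × (1 + g) = 7,020.00 × 1.009 = 7,083.1800
Growing perpetuity: P = D₁ / (r − g) = 7,083.1800 / (0.143 − 0.009) = 52,859.55

52859.55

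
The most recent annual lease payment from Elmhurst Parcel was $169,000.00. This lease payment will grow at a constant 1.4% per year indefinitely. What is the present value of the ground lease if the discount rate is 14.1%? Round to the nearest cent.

$1349338.58

D₁ = D₀ × (1 + g) = $169,000.00 × 1.014 = $171,366.0000
Growing perpetuity: P = D₁ / (r − g) = $171,366.0000 / (0.141 − 0.014) = $1,349,338.58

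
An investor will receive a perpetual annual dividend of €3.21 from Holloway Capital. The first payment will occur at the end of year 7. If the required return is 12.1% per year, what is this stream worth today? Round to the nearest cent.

€13.37

Value at end of year 6: C / r = €3.21 / 0.121 = €26.5289
Discount to today: PV = €26.5289 / (1 + 0.121)^6 = €26.5289 / 1.984420 = €13.37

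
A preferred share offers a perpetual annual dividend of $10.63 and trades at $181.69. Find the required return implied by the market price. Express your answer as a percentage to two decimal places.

5.85%

P = C/r ⇒ r = C/P = $10.63/$181.69 = 0.058506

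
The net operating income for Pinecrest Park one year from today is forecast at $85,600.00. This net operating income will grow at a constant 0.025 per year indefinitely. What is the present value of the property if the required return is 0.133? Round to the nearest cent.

$792592.59

Growing perpetuity: P = D₁ / (r − g) = $85,600.0000 / (0.133 − 0.025) = $792,592.59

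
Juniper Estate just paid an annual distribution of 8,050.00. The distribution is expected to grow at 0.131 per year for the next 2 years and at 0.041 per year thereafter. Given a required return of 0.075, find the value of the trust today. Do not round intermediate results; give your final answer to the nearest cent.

290199.75

D_1 = 9104.55000
D_2 = 10297.24605
Terminal value at year 2: TV = D_2×(1+g_2)/(r−g_2) = 10719.43314/0.034 = 315277.44524
P_0 = D_1/(1+r)^1 + D_2/(1+r)^2 + TV/(1+r)^2
    = 8469.34884 + 8910.54282 + 272819.85526 = 290199.74692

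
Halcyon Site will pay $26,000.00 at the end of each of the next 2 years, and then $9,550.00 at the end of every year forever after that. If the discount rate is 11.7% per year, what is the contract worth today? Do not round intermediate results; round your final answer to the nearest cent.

$109535.25

PV of 2-year annuity: $26,000.00 × [1 − (1+0.117)^−2] / 0.117 = 44115.16011
Perpetuity value at year 2: $9,550.00 / 0.117 = 81623.93162
PV of perpetuity: 81623.93162 / (1+0.117)^2 = 65420.09397
Total PV = 44115.16011 + 65420.09397 = 109535.25408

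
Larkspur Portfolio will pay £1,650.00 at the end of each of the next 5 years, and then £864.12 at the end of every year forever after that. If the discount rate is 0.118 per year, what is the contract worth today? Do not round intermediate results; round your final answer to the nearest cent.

£10170.06

PV of 5-year annuity: £1,650.00 × [1 − (1+0.118)^−5] / 0.118 = 5977.46868
Perpetuity value at year 5: £864.12 / 0.118 = 7323.05085
PV of perpetuity: 7323.05085 / (1+0.118)^5 = 4192.59616
Total PV = 5977.46868 + 4192.59616 = 10170.06484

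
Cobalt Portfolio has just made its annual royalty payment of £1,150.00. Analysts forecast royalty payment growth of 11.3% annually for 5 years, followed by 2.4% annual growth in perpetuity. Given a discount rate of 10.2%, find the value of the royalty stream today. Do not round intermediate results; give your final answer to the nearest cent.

£21790.63

D_1 = 1279.95000
D_2 = 1424.58435
D_3 = 1585.56238
D_4 = 1764.73093
D_5 = 1964.14553
Terminal value at year 5: TV = D_5×(1+g_2)/(r−g_2) = 2011.28502/0.078 = 25785.70536
P_0 = D_1/(1+r)^1 + D_2/(1+r)^2 + D_3/(1+r)^3 + D_4/(1+r)^4 + D_5/(1+r)^5 + TV/(1+r)^5
    = 1161.47913 + 1173.07284 + 1184.78228 + 1196.60860 + 1208.55297 + 15866.13128 = 21790.62710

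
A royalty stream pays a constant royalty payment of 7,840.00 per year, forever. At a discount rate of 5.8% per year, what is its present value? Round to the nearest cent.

135172.41

Level perpetuity: PV = C / r = 7,840.00 / 0.058 = 135,172.41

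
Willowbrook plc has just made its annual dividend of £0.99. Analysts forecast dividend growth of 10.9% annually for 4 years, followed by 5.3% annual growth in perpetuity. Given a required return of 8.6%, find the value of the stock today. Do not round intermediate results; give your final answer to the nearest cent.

D_1 = 1.09791
D_2 = 1.21758
D_3 = 1.35030
D_4 = 1.49748
Terminal value at year 4: TV = D_4×(1+g_2)/(r−g_2) = 1.57685/0.033 = 47.78326
P_0 = D_1/(1+r)^1 + D_2/(1+r)^2 + D_3/(1+r)^3 + D_4/(1+r)^4 + TV/(1+r)^4
    = 1.01097 + 1.03238 + 1.05424 + 1.07657 + 34.35235 = 38.52651

£38.53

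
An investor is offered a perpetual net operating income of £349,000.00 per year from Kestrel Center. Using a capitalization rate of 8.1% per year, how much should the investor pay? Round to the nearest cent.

Level perpetuity: PV = C / r = £349,000.00 / 0.081 = £4,308,641.98

£4308641.98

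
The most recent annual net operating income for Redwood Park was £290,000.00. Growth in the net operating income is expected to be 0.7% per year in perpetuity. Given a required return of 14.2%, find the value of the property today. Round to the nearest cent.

D₁ = D₀ × (1 + g) = £290,000.00 × 1.007 = £292,030.0000
Growing perpetuity: P = D₁ / (r − g) = £292,030.0000 / (0.142 − 0.007) = £2,163,185.19

£2163185.19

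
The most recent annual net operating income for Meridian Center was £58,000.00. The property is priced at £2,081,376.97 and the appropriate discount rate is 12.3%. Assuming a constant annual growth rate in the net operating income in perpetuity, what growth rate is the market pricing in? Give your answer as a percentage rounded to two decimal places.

P = D₀(1+g)/(r−g) ⇒ P(r−g) = D₀(1+g) ⇒ g(P+D₀) = P·r − D₀
g = (P·r − D₀)/(P + D₀) = (£2,081,376.97×0.123 − £58,000.00) / (£2,081,376.97 + £58,000.00) = 0.092555

9.26%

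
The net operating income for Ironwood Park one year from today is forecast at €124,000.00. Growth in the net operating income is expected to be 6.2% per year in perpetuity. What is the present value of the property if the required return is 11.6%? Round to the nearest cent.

€2296296.30

Growing perpetuity: P = D₁ / (r − g) = €124,000.0000 / (0.116 − 0.062) = €2,296,296.30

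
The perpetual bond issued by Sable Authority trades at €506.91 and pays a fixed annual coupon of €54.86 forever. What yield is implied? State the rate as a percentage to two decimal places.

P = C/r ⇒ r = C/P = €54.86/€506.91 = 0.108224

10.82%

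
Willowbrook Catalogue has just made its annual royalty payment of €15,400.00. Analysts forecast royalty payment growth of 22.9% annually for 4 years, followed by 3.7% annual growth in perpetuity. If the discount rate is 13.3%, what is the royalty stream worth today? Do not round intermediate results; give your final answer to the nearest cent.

€306113.56

D_1 = 18926.60000
D_2 = 23260.79140
D_3 = 28587.51263
D_4 = 35134.05302
Terminal value at year 4: TV = D_4×(1+g_2)/(r−g_2) = 36434.01298/0.096 = 379520.96859
P_0 = D_1/(1+r)^1 + D_2/(1+r)^2 + D_3/(1+r)^3 + D_4/(1+r)^4 + TV/(1+r)^4
    = 16704.85437 + 18120.27010 + 19655.61514 + 21321.05119 + 230311.77174 = 306113.56254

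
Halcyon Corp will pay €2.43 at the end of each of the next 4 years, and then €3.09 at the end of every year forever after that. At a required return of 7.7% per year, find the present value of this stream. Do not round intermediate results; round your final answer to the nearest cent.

€37.93

PV of 4-year annuity: €2.43 × [1 − (1+0.077)^−4] / 0.077 = 8.10251
Perpetuity value at year 4: €3.09 / 0.077 = 40.12987
PV of perpetuity: 40.12987 / (1+0.077)^4 = 29.82668
Total PV = 8.10251 + 29.82668 = 37.92919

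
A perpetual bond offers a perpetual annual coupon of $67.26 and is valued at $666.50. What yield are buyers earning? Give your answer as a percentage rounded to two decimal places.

10.09%

P = C/r ⇒ r = C/P = $67.26/$666.50 = 0.100915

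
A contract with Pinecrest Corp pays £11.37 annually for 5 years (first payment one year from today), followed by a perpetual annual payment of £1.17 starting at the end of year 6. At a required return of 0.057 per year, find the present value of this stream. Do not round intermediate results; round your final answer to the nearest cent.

PV of 5-year annuity: £11.37 × [1 − (1+0.057)^−5] / 0.057 = 48.28800
Perpetuity value at year 5: £1.17 / 0.057 = 20.52632
PV of perpetuity: 20.52632 / (1+0.057)^5 = 15.55737
Total PV = 48.28800 + 15.55737 = 63.84537

£63.85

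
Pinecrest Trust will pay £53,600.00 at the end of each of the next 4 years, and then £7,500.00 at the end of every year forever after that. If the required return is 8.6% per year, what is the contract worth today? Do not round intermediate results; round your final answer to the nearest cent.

PV of 4-year annuity: £53,600.00 × [1 − (1+0.086)^−4] / 0.086 = 175184.60661
Perpetuity value at year 4: £7,500.00 / 0.086 = 87209.30233
PV of perpetuity: 87209.30233 / (1+0.086)^4 = 62696.53088
Total PV = 175184.60661 + 62696.53088 = 237881.13748

£237881.14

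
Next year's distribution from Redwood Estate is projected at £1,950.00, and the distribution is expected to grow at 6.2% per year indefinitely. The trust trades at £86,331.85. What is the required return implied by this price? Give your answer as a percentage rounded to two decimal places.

8.46%

P = D₁/(r − g) ⇒ r = D₁/P + g = £1,950.0000/£86,331.85 + 0.062 = 0.022587 + 0.062 = 0.084587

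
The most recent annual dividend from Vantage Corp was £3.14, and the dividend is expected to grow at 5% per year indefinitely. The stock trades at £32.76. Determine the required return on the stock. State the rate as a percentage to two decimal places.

15.06%

D₁ = £3.14 × 1.05 = £3.2970
P = D₁/(r − g) ⇒ r = D₁/P + g = £3.2970/£32.76 + 0.05 = 0.100641 + 0.05 = 0.150641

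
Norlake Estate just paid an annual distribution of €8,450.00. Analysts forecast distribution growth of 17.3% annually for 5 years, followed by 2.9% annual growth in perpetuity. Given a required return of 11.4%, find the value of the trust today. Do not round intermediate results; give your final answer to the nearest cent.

€181865.18

D_1 = 9911.85000
D_2 = 11626.60005
D_3 = 13638.00186
D_4 = 15997.37618
D_5 = 18764.92226
Terminal value at year 5: TV = D_5×(1+g_2)/(r−g_2) = 19309.10500/0.085 = 227165.94123
P_0 = D_1/(1+r)^1 + D_2/(1+r)^2 + D_3/(1+r)^3 + D_4/(1+r)^4 + D_5/(1+r)^5 + TV/(1+r)^5
    = 8897.53142 + 9368.76513 + 9864.95646 + 10387.42722 + 10937.56924 + 132408.92645 = 181865.17592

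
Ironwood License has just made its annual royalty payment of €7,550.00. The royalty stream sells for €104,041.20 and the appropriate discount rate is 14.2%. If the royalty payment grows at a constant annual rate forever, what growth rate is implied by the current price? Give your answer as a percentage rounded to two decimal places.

P = D₀(1+g)/(r−g) ⇒ P(r−g) = D₀(1+g) ⇒ g(P+D₀) = P·r − D₀
g = (P·r − D₀)/(P + D₀) = (€104,041.20×0.142 − €7,550.00) / (€104,041.20 + €7,550.00) = 0.064735

6.47%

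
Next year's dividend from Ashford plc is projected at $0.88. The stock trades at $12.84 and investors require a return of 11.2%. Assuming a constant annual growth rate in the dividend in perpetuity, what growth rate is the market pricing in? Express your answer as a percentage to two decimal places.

4.35%

P = D₁/(r−g) ⇒ g = r − D₁/P = 0.112 − $0.88/$12.84 = 0.043464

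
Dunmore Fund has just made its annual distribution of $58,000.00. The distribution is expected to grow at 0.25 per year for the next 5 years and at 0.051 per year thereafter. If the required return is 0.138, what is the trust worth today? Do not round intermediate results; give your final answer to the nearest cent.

D_1 = 72500.00000
D_2 = 90625.00000
D_3 = 113281.25000
D_4 = 141601.56250
D_5 = 177001.95312
Terminal value at year 5: TV = D_5×(1+g_2)/(r−g_2) = 186029.05273/0.087 = 2138264.97396
P_0 = D_1/(1+r)^1 + D_2/(1+r)^2 + D_3/(1+r)^3 + D_4/(1+r)^4 + D_5/(1+r)^5 + TV/(1+r)^5
    = 63708.26011 + 69978.31734 + 76865.46281 + 84430.42927 + 92739.92670 + 1120340.95360 = 1508063.34982

$1508063.35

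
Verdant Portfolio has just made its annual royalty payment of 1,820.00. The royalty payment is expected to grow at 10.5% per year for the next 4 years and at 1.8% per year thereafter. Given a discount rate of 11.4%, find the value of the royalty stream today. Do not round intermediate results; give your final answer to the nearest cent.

D_1 = 2011.10000
D_2 = 2222.26550
D_3 = 2455.60338
D_4 = 2713.44173
Terminal value at year 4: TV = D_4×(1+g_2)/(r−g_2) = 2762.28368/0.096 = 28773.78837
P_0 = D_1/(1+r)^1 + D_2/(1+r)^2 + D_3/(1+r)^3 + D_4/(1+r)^4 + TV/(1+r)^4
    = 1805.29623 + 1790.71125 + 1776.24410 + 1761.89384 + 18683.41591 = 25817.56133

25817.56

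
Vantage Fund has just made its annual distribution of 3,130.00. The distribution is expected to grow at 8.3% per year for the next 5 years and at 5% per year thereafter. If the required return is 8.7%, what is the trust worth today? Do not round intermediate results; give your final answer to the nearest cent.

D_1 = 3389.79000
D_2 = 3671.14257
D_3 = 3975.84740
D_4 = 4305.84274
D_5 = 4663.22769
Terminal value at year 5: TV = D_5×(1+g_2)/(r−g_2) = 4896.38907/0.037 = 132334.83971
P_0 = D_1/(1+r)^1 + D_2/(1+r)^2 + D_3/(1+r)^3 + D_4/(1+r)^4 + D_5/(1+r)^5 + TV/(1+r)^5
    = 3118.48206 + 3107.00651 + 3095.57318 + 3084.18193 + 3072.83259 + 87202.00593 = 102680.08219

102680.08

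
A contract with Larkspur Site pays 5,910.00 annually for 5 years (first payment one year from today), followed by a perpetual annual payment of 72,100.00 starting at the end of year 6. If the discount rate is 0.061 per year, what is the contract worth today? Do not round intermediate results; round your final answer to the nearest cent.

PV of 5-year annuity: 5,910.00 × [1 − (1+0.061)^−5] / 0.061 = 24827.49106
Perpetuity value at year 5: 72,100.00 / 0.061 = 1181967.21311
PV of perpetuity: 1181967.21311 / (1+0.061)^5 = 879080.22406
Total PV = 24827.49106 + 879080.22406 = 903907.71512

903907.72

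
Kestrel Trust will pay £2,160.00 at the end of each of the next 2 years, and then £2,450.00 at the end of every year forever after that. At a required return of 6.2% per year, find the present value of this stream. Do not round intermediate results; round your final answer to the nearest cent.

£38985.93

PV of 2-year annuity: £2,160.00 × [1 − (1+0.062)^−2] / 0.062 = 3949.05678
Perpetuity value at year 2: £2,450.00 / 0.062 = 39516.12903
PV of perpetuity: 39516.12903 / (1+0.062)^2 = 35036.87481
Total PV = 3949.05678 + 35036.87481 = 38985.93159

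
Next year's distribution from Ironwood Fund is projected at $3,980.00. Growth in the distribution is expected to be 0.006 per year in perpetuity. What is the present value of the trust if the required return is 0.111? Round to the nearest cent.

Growing perpetuity: P = D₁ / (r − g) = $3,980.0000 / (0.111 − 0.006) = $37,904.76

$37904.76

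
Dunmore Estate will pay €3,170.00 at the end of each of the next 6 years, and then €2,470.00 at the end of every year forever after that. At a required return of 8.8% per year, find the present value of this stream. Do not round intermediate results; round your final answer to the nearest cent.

PV of 6-year annuity: €3,170.00 × [1 − (1+0.088)^−6] / 0.088 = 14305.55793
Perpetuity value at year 6: €2,470.00 / 0.088 = 28068.18182
PV of perpetuity: 28068.18182 / (1+0.088)^6 = 16921.57990
Total PV = 14305.55793 + 16921.57990 = 31227.13783

€31227.14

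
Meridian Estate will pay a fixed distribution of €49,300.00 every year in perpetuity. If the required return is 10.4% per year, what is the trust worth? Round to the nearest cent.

Level perpetuity: PV = C / r = €49,300.00 / 0.104 = €474,038.46

€474038.46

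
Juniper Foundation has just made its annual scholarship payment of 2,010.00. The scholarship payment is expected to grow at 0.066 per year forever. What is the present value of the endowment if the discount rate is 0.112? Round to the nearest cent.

D₁ = D₀ × (1 + g) = 2,010.00 × 1.066 = 2,142.6600
Growing perpetuity: P = D₁ / (r − g) = 2,142.6600 / (0.112 − 0.066) = 46,579.57

46579.57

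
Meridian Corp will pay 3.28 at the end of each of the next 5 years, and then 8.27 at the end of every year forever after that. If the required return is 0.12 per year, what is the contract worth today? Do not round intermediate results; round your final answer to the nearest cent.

PV of 5-year annuity: 3.28 × [1 − (1+0.12)^−5] / 0.12 = 11.82367
Perpetuity value at year 5: 8.27 / 0.12 = 68.91667
PV of perpetuity: 68.91667 / (1+0.12)^5 = 39.10517
Total PV = 11.82367 + 39.10517 = 50.92883

50.93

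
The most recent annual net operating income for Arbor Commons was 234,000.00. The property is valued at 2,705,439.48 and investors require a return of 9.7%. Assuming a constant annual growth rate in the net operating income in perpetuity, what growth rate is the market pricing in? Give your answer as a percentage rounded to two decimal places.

0.97%

P = D₀(1+g)/(r−g) ⇒ P(r−g) = D₀(1+g) ⇒ g(P+D₀) = P·r − D₀
g = (P·r − D₀)/(P + D₀) = (2,705,439.48×0.097 − 234,000.00) / (2,705,439.48 + 234,000.00) = 0.009671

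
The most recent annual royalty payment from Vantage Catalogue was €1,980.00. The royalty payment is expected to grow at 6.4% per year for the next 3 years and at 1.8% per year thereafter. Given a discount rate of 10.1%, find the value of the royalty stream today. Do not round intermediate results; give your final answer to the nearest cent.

D_1 = 2106.72000
D_2 = 2241.55008
D_3 = 2385.00929
Terminal value at year 3: TV = D_3×(1+g_2)/(r−g_2) = 2427.93945/0.083 = 29252.28256
P_0 = D_1/(1+r)^1 + D_2/(1+r)^2 + D_3/(1+r)^3 + TV/(1+r)^3
    = 1913.46049 + 1849.15710 + 1787.01467 + 21917.84255 = 27467.47481

€27467.47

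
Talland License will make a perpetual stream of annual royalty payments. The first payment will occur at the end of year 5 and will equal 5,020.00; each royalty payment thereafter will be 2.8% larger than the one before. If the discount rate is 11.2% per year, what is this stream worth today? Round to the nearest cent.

39084.56

Value at end of year 4: C₁ / (r − g) = 5,020.00 / (0.112 − 0.028) = 59,761.9048
Discount to today: PV = 59,761.9048 / (1 + 0.112)^4 = 59,761.9048 / 1.529041 = 39,084.56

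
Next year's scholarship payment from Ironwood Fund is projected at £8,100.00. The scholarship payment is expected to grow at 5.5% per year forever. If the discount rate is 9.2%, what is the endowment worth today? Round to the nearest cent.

£218918.92

Growing perpetuity: P = D₁ / (r − g) = £8,100.0000 / (0.092 − 0.055) = £218,918.92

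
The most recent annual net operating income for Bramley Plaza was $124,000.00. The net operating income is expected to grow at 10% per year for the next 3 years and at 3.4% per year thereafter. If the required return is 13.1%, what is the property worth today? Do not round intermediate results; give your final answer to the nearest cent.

D_1 = 136400.00000
D_2 = 150040.00000
D_3 = 165044.00000
Terminal value at year 3: TV = D_3×(1+g_2)/(r−g_2) = 170655.49600/0.097 = 1759335.01031
P_0 = D_1/(1+r)^1 + D_2/(1+r)^2 + D_3/(1+r)^3 + TV/(1+r)^3
    = 120601.23784 + 117295.63362 + 114080.63394 + 1216076.03601 = 1568053.54141

$1568053.54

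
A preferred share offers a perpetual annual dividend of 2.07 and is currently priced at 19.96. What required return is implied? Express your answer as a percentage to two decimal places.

10.37%

P = C/r ⇒ r = C/P = 2.07/19.96 = 0.103707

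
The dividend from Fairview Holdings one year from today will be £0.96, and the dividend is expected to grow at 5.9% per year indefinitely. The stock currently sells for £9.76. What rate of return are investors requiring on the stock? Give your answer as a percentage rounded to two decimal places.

15.74%

P = D₁/(r − g) ⇒ r = D₁/P + g = £0.9600/£9.76 + 0.059 = 0.098361 + 0.059 = 0.157361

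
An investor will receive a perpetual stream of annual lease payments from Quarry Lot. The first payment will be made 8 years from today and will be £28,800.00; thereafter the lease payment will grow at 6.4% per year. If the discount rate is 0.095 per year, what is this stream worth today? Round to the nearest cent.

Value at end of year 7: C₁ / (r − g) = £28,800.00 / (0.095 − 0.064) = £929,032.2581
Discount to today: PV = £929,032.2581 / (1 + 0.095)^7 = £929,032.2581 / 1.887552 = £492,189.06

£492189.06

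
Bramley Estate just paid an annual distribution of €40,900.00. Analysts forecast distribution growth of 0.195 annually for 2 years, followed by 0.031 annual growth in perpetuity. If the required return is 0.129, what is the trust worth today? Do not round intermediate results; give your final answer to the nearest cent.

D_1 = 48875.50000
D_2 = 58406.22250
Terminal value at year 2: TV = D_2×(1+g_2)/(r−g_2) = 60216.81540/0.098 = 614457.29997
P_0 = D_1/(1+r)^1 + D_2/(1+r)^2 + TV/(1+r)^2
    = 43290.96546 + 45821.70392 + 482063.02792 = 571175.69729

€571175.70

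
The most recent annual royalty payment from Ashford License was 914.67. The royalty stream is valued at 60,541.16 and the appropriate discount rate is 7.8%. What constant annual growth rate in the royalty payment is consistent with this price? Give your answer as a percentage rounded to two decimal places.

6.20%

P = D₀(1+g)/(r−g) ⇒ P(r−g) = D₀(1+g) ⇒ g(P+D₀) = P·r − D₀
g = (P·r − D₀)/(P + D₀) = (60,541.16×0.078 − 914.67) / (60,541.16 + 914.67) = 0.061956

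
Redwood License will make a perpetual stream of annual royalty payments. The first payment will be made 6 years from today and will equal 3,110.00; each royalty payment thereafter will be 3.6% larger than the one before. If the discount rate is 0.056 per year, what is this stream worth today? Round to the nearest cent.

Value at end of year 5: C₁ / (r − g) = 3,110.00 / (0.056 − 0.036) = 155,500.0000
Discount to today: PV = 155,500.0000 / (1 + 0.056)^5 = 155,500.0000 / 1.313166 = 118,416.11

118416.11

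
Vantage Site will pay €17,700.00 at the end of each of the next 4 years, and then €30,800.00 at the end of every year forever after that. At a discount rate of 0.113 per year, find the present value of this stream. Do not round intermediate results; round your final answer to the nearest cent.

€232183.29

PV of 4-year annuity: €17,700.00 × [1 − (1+0.113)^−4] / 0.113 = 54563.39574
Perpetuity value at year 4: €30,800.00 / 0.113 = 272566.37168
PV of perpetuity: 272566.37168 / (1+0.113)^4 = 177619.89773
Total PV = 54563.39574 + 177619.89773 = 232183.29348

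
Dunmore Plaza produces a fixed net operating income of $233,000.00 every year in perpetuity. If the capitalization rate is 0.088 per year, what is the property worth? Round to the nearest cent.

Level perpetuity: PV = C / r = $233,000.00 / 0.088 = $2,647,727.27

$2647727.27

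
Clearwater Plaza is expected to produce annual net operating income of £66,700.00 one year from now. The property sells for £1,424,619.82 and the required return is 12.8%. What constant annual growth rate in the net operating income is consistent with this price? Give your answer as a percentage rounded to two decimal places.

8.12%

P = D₁/(r−g) ⇒ g = r − D₁/P = 0.128 − £66,700.00/£1,424,619.82 = 0.081180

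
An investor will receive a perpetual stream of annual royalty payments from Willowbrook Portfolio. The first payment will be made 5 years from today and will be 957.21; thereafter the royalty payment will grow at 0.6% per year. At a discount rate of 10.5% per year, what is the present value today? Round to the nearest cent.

6485.19

Value at end of year 4: C₁ / (r − g) = 957.21 / (0.105 − 0.006) = 9,668.7879
Discount to today: PV = 9,668.7879 / (1 + 0.105)^4 = 9,668.7879 / 1.490902 = 6,485.19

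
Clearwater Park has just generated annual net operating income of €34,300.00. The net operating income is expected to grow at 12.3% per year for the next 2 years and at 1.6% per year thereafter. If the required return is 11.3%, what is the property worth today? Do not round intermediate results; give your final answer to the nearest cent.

D_1 = 38518.90000
D_2 = 43256.72470
Terminal value at year 2: TV = D_2×(1+g_2)/(r−g_2) = 43948.83230/0.097 = 453080.74531
P_0 = D_1/(1+r)^1 + D_2/(1+r)^2 + TV/(1+r)^2
    = 34608.17610 + 34919.12108 + 365750.79398 = 435278.09116

€435278.09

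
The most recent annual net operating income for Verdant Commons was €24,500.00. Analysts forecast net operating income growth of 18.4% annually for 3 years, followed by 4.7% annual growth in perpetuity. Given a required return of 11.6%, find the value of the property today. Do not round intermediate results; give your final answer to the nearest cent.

D_1 = 29008.00000
D_2 = 34345.47200
D_3 = 40665.03885
Terminal value at year 3: TV = D_3×(1+g_2)/(r−g_2) = 42576.29567/0.069 = 617047.76339
P_0 = D_1/(1+r)^1 + D_2/(1+r)^2 + D_3/(1+r)^3 + TV/(1+r)^3
    = 25992.83154 + 27576.62414 + 29256.92024 + 443941.96362 = 526768.33955

€526768.34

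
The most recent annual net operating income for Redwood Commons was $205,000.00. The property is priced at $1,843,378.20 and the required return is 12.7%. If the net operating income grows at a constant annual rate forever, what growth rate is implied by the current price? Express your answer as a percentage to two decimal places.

P = D₀(1+g)/(r−g) ⇒ P(r−g) = D₀(1+g) ⇒ g(P+D₀) = P·r − D₀
g = (P·r − D₀)/(P + D₀) = ($1,843,378.20×0.127 − $205,000.00) / ($1,843,378.20 + $205,000.00) = 0.014211

1.42%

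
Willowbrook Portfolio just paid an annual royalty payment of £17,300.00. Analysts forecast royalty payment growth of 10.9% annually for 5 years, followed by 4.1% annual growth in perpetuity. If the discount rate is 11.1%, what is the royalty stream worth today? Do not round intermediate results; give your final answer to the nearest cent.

£341002.30

D_1 = 19185.70000
D_2 = 21276.94130
D_3 = 23596.12790
D_4 = 26168.10584
D_5 = 29020.42938
Terminal value at year 5: TV = D_5×(1+g_2)/(r−g_2) = 30210.26698/0.07 = 431575.24263
P_0 = D_1/(1+r)^1 + D_2/(1+r)^2 + D_3/(1+r)^3 + D_4/(1+r)^4 + D_5/(1+r)^5 + TV/(1+r)^5
    = 17268.85689 + 17237.76983 + 17206.73875 + 17175.76352 + 17144.84405 + 254968.32369 = 341002.29673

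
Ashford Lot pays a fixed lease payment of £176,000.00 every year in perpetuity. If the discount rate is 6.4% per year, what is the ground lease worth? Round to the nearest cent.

Level perpetuity: PV = C / r = £176,000.00 / 0.064 = £2,750,000.00

£2750000.00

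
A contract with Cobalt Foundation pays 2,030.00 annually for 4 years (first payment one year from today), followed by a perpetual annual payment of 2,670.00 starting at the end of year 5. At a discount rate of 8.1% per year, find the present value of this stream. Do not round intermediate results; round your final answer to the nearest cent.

30847.91

PV of 4-year annuity: 2,030.00 × [1 − (1+0.081)^−4] / 0.081 = 6708.67859
Perpetuity value at year 4: 2,670.00 / 0.081 = 32962.96296
PV of perpetuity: 32962.96296 / (1+0.081)^4 = 24139.23300
Total PV = 6708.67859 + 24139.23300 = 30847.91159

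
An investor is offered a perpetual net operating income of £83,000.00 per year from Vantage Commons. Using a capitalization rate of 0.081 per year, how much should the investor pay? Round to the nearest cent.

Level perpetuity: PV = C / r = £83,000.00 / 0.081 = £1,024,691.36

£1024691.36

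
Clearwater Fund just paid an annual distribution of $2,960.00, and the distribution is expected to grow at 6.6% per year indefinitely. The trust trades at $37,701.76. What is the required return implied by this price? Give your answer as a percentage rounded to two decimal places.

14.97%

D₁ = $2,960.00 × 1.066 = $3,155.3600
P = D₁/(r − g) ⇒ r = D₁/P + g = $3,155.3600/$37,701.76 + 0.066 = 0.083693 + 0.066 = 0.149693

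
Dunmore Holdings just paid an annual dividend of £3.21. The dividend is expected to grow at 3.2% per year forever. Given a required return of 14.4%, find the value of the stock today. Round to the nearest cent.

£29.58

D₁ = D₀ × (1 + g) = £3.21 × 1.032 = £3.3127
Growing perpetuity: P = D₁ / (r − g) = £3.3127 / (0.144 − 0.032) = £29.58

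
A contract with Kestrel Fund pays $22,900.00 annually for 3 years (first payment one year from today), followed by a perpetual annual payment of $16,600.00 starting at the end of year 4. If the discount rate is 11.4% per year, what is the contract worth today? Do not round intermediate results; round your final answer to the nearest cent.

PV of 3-year annuity: $22,900.00 × [1 − (1+0.114)^−3] / 0.114 = 55574.03325
Perpetuity value at year 3: $16,600.00 / 0.114 = 145614.03509
PV of perpetuity: 145614.03509 / (1+0.114)^3 = 105328.92802
Total PV = 55574.03325 + 105328.92802 = 160902.96126

$160902.96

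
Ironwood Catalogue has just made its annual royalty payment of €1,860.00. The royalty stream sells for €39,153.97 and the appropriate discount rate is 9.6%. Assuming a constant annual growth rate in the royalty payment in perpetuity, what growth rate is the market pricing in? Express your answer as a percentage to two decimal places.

4.63%

P = D₀(1+g)/(r−g) ⇒ P(r−g) = D₀(1+g) ⇒ g(P+D₀) = P·r − D₀
g = (P·r − D₀)/(P + D₀) = (€39,153.97×0.096 − €1,860.00) / (€39,153.97 + €1,860.00) = 0.046296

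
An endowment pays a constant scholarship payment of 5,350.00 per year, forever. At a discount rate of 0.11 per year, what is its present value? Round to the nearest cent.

Level perpetuity: PV = C / r = 5,350.00 / 0.11 = 48,636.36

48636.36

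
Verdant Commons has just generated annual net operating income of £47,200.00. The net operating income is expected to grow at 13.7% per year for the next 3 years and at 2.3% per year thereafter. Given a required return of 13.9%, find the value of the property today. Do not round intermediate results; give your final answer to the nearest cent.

D_1 = 53666.40000
D_2 = 61018.69680
D_3 = 69378.25826
Terminal value at year 3: TV = D_3×(1+g_2)/(r−g_2) = 70973.95820/0.116 = 611844.46726
P_0 = D_1/(1+r)^1 + D_2/(1+r)^2 + D_3/(1+r)^3 + TV/(1+r)^3
    = 47117.12028 + 47034.38609 + 46951.79718 + 414066.28030 = 555169.58385

£555169.58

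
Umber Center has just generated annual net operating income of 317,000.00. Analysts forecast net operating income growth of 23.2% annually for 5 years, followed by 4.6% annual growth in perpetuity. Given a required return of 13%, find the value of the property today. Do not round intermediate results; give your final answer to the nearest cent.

D_1 = 390544.00000
D_2 = 481150.20800
D_3 = 592777.05626
D_4 = 730301.33331
D_5 = 899731.24263
Terminal value at year 5: TV = D_5×(1+g_2)/(r−g_2) = 941118.87980/0.084 = 11203796.18805
P_0 = D_1/(1+r)^1 + D_2/(1+r)^2 + D_3/(1+r)^3 + D_4/(1+r)^4 + D_5/(1+r)^5 + TV/(1+r)^5
    = 345614.15929 + 376811.18960 + 410824.23503 + 447907.48457 + 488338.07167 + 6080971.70197 = 8150466.84214

8150466.84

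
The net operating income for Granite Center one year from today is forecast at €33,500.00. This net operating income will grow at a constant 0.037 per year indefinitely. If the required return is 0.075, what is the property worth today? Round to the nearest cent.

Growing perpetuity: P = D₁ / (r − g) = €33,500.0000 / (0.075 − 0.037) = €881,578.95

€881578.95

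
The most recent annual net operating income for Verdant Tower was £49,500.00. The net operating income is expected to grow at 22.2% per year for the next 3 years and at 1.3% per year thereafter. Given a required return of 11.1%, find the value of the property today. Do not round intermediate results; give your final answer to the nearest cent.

£861062.50

D_1 = 60489.00000
D_2 = 73917.55800
D_3 = 90327.25588
Terminal value at year 3: TV = D_3×(1+g_2)/(r−g_2) = 91501.51020/0.098 = 933688.87962
P_0 = D_1/(1+r)^1 + D_2/(1+r)^2 + D_3/(1+r)^3 + TV/(1+r)^3
    = 54445.54455 + 59885.19842 + 65868.32806 + 680863.43184 = 861062.50288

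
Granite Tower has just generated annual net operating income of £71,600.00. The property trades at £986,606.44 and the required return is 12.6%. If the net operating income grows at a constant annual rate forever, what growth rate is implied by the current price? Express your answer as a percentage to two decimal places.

4.98%

P = D₀(1+g)/(r−g) ⇒ P(r−g) = D₀(1+g) ⇒ g(P+D₀) = P·r − D₀
g = (P·r − D₀)/(P + D₀) = (£986,606.44×0.126 − £71,600.00) / (£986,606.44 + £71,600.00) = 0.049813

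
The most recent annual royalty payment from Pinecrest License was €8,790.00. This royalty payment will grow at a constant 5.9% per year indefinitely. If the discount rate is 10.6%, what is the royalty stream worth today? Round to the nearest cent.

D₁ = D₀ × (1 + g) = €8,790.00 × 1.059 = €9,308.6100
Growing perpetuity: P = D₁ / (r − g) = €9,308.6100 / (0.106 − 0.059) = €198,055.53

€198055.53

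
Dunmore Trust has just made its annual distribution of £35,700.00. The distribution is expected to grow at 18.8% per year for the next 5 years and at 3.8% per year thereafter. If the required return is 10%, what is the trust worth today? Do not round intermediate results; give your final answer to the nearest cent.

D_1 = 42411.60000
D_2 = 50384.98080
D_3 = 59857.35719
D_4 = 71110.54034
D_5 = 84479.32193
Terminal value at year 5: TV = D_5×(1+g_2)/(r−g_2) = 87689.53616/0.062 = 1414347.35742
P_0 = D_1/(1+r)^1 + D_2/(1+r)^2 + D_3/(1+r)^3 + D_4/(1+r)^4 + D_5/(1+r)^5 + TV/(1+r)^5
    = 38556.00000 + 41640.48000 + 44971.71840 + 48569.45587 + 52455.01234 + 878198.43243 = 1104391.09905

£1104391.10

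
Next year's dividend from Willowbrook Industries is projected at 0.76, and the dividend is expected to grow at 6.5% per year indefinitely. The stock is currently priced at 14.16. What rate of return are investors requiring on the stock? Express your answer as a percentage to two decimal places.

P = D₁/(r − g) ⇒ r = D₁/P + g = 0.7600/14.16 + 0.065 = 0.053672 + 0.065 = 0.118672

11.87%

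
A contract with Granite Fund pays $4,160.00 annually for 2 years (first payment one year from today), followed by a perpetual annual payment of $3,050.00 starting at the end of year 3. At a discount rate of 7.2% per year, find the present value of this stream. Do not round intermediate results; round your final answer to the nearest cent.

PV of 2-year annuity: $4,160.00 × [1 − (1+0.072)^−2] / 0.072 = 7500.55692
Perpetuity value at year 2: $3,050.00 / 0.072 = 42361.11111
PV of perpetuity: 42361.11111 / (1+0.072)^2 = 36861.90472
Total PV = 7500.55692 + 36861.90472 = 44362.46163

$44362.46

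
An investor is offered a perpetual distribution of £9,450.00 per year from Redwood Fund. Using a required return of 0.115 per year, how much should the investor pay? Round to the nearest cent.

Level perpetuity: PV = C / r = £9,450.00 / 0.115 = £82,173.91

£82173.91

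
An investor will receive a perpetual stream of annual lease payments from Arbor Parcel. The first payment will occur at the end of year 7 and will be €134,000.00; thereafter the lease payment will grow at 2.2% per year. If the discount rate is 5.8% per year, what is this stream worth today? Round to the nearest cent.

Value at end of year 6: C₁ / (r − g) = €134,000.00 / (0.058 − 0.022) = €3,722,222.2222
Discount to today: PV = €3,722,222.2222 / (1 + 0.058)^6 = €3,722,222.2222 / 1.402536 = €2,653,922.84

€2653922.84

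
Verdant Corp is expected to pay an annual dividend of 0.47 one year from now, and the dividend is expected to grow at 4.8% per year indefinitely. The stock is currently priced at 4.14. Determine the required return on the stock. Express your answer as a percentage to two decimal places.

16.15%

P = D₁/(r − g) ⇒ r = D₁/P + g = 0.4700/4.14 + 0.048 = 0.113527 + 0.048 = 0.161527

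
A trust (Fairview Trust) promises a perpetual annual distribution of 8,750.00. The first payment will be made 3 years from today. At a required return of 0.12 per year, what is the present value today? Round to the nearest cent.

58128.72

Value at end of year 2: C / r = 8,750.00 / 0.12 = 72,916.6667
Discount to today: PV = 72,916.6667 / (1 + 0.12)^2 = 72,916.6667 / 1.254400 = 58,128.72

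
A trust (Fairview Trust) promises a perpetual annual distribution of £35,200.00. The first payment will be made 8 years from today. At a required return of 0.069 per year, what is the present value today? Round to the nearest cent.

Value at end of year 7: C / r = £35,200.00 / 0.069 = £510,144.9275
Discount to today: PV = £510,144.9275 / (1 + 0.069)^7 = £510,144.9275 / 1.595306 = £319,778.78

£319778.78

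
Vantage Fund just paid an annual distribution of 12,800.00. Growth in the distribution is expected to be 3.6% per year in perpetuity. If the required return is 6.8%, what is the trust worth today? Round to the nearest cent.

414400.00

D₁ = D₀ × (1 + g) = 12,800.00 × 1.036 = 13,260.8000
Growing perpetuity: P = D₁ / (r − g) = 13,260.8000 / (0.068 − 0.036) = 414,400.00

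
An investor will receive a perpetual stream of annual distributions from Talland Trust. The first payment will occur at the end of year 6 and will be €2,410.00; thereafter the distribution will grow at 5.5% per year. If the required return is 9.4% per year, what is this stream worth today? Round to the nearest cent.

Value at end of year 5: C₁ / (r − g) = €2,410.00 / (0.094 − 0.055) = €61,794.8718
Discount to today: PV = €61,794.8718 / (1 + 0.094)^5 = €61,794.8718 / 1.567064 = €39,433.55

€39433.55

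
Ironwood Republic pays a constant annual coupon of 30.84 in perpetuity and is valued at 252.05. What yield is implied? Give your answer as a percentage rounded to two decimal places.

P = C/r ⇒ r = C/P = 30.84/252.05 = 0.122357

12.24%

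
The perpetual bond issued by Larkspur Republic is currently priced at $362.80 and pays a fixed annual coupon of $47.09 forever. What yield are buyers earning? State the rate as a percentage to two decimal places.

12.98%

P = C/r ⇒ r = C/P = $47.09/$362.80 = 0.129796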